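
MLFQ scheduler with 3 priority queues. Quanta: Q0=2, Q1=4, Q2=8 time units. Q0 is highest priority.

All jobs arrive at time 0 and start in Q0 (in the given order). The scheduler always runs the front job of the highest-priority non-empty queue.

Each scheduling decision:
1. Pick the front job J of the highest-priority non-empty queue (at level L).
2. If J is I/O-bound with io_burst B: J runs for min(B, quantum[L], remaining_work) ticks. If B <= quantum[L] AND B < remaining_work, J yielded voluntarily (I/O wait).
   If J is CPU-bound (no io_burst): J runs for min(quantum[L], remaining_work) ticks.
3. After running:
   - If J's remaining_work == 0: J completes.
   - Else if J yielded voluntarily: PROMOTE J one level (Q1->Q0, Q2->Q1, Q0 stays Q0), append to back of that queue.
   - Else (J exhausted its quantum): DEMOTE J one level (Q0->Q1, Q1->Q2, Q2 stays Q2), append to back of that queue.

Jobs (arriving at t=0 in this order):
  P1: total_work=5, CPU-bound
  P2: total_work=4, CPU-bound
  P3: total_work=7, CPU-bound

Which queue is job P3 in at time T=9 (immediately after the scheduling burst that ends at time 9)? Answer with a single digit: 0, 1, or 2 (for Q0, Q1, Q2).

Answer: 1

Derivation:
t=0-2: P1@Q0 runs 2, rem=3, quantum used, demote→Q1. Q0=[P2,P3] Q1=[P1] Q2=[]
t=2-4: P2@Q0 runs 2, rem=2, quantum used, demote→Q1. Q0=[P3] Q1=[P1,P2] Q2=[]
t=4-6: P3@Q0 runs 2, rem=5, quantum used, demote→Q1. Q0=[] Q1=[P1,P2,P3] Q2=[]
t=6-9: P1@Q1 runs 3, rem=0, completes. Q0=[] Q1=[P2,P3] Q2=[]
t=9-11: P2@Q1 runs 2, rem=0, completes. Q0=[] Q1=[P3] Q2=[]
t=11-15: P3@Q1 runs 4, rem=1, quantum used, demote→Q2. Q0=[] Q1=[] Q2=[P3]
t=15-16: P3@Q2 runs 1, rem=0, completes. Q0=[] Q1=[] Q2=[]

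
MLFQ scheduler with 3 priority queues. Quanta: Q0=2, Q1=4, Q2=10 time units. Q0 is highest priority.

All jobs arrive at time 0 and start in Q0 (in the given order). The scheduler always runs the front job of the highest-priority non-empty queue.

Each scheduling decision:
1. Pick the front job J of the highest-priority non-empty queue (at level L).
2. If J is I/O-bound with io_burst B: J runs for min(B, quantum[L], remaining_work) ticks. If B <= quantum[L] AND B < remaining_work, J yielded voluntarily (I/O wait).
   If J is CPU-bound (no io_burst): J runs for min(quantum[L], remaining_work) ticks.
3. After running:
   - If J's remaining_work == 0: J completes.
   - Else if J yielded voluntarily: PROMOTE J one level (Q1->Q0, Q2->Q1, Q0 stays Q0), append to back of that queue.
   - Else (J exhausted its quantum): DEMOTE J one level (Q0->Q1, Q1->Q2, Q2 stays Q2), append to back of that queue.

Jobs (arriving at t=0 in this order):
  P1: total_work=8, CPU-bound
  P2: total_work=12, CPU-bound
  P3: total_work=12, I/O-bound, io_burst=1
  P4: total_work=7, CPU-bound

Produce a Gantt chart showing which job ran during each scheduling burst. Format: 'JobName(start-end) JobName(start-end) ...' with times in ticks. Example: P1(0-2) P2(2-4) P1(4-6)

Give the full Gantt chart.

t=0-2: P1@Q0 runs 2, rem=6, quantum used, demote→Q1. Q0=[P2,P3,P4] Q1=[P1] Q2=[]
t=2-4: P2@Q0 runs 2, rem=10, quantum used, demote→Q1. Q0=[P3,P4] Q1=[P1,P2] Q2=[]
t=4-5: P3@Q0 runs 1, rem=11, I/O yield, promote→Q0. Q0=[P4,P3] Q1=[P1,P2] Q2=[]
t=5-7: P4@Q0 runs 2, rem=5, quantum used, demote→Q1. Q0=[P3] Q1=[P1,P2,P4] Q2=[]
t=7-8: P3@Q0 runs 1, rem=10, I/O yield, promote→Q0. Q0=[P3] Q1=[P1,P2,P4] Q2=[]
t=8-9: P3@Q0 runs 1, rem=9, I/O yield, promote→Q0. Q0=[P3] Q1=[P1,P2,P4] Q2=[]
t=9-10: P3@Q0 runs 1, rem=8, I/O yield, promote→Q0. Q0=[P3] Q1=[P1,P2,P4] Q2=[]
t=10-11: P3@Q0 runs 1, rem=7, I/O yield, promote→Q0. Q0=[P3] Q1=[P1,P2,P4] Q2=[]
t=11-12: P3@Q0 runs 1, rem=6, I/O yield, promote→Q0. Q0=[P3] Q1=[P1,P2,P4] Q2=[]
t=12-13: P3@Q0 runs 1, rem=5, I/O yield, promote→Q0. Q0=[P3] Q1=[P1,P2,P4] Q2=[]
t=13-14: P3@Q0 runs 1, rem=4, I/O yield, promote→Q0. Q0=[P3] Q1=[P1,P2,P4] Q2=[]
t=14-15: P3@Q0 runs 1, rem=3, I/O yield, promote→Q0. Q0=[P3] Q1=[P1,P2,P4] Q2=[]
t=15-16: P3@Q0 runs 1, rem=2, I/O yield, promote→Q0. Q0=[P3] Q1=[P1,P2,P4] Q2=[]
t=16-17: P3@Q0 runs 1, rem=1, I/O yield, promote→Q0. Q0=[P3] Q1=[P1,P2,P4] Q2=[]
t=17-18: P3@Q0 runs 1, rem=0, completes. Q0=[] Q1=[P1,P2,P4] Q2=[]
t=18-22: P1@Q1 runs 4, rem=2, quantum used, demote→Q2. Q0=[] Q1=[P2,P4] Q2=[P1]
t=22-26: P2@Q1 runs 4, rem=6, quantum used, demote→Q2. Q0=[] Q1=[P4] Q2=[P1,P2]
t=26-30: P4@Q1 runs 4, rem=1, quantum used, demote→Q2. Q0=[] Q1=[] Q2=[P1,P2,P4]
t=30-32: P1@Q2 runs 2, rem=0, completes. Q0=[] Q1=[] Q2=[P2,P4]
t=32-38: P2@Q2 runs 6, rem=0, completes. Q0=[] Q1=[] Q2=[P4]
t=38-39: P4@Q2 runs 1, rem=0, completes. Q0=[] Q1=[] Q2=[]

Answer: P1(0-2) P2(2-4) P3(4-5) P4(5-7) P3(7-8) P3(8-9) P3(9-10) P3(10-11) P3(11-12) P3(12-13) P3(13-14) P3(14-15) P3(15-16) P3(16-17) P3(17-18) P1(18-22) P2(22-26) P4(26-30) P1(30-32) P2(32-38) P4(38-39)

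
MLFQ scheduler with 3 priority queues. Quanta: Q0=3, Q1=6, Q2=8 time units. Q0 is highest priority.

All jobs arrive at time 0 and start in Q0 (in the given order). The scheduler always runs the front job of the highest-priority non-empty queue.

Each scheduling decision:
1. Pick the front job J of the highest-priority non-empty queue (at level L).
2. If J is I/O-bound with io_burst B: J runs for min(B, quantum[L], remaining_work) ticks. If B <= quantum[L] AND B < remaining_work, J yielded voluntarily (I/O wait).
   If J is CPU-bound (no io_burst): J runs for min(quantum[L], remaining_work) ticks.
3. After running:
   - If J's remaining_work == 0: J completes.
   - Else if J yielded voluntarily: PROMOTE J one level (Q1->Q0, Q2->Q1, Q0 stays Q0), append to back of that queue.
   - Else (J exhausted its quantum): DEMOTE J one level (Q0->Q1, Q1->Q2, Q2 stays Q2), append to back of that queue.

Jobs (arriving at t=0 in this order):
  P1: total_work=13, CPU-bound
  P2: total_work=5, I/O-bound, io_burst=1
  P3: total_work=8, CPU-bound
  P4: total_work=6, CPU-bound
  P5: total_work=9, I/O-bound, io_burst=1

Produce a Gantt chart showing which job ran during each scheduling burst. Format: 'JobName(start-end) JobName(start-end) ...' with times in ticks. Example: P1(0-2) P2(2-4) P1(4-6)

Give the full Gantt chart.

t=0-3: P1@Q0 runs 3, rem=10, quantum used, demote→Q1. Q0=[P2,P3,P4,P5] Q1=[P1] Q2=[]
t=3-4: P2@Q0 runs 1, rem=4, I/O yield, promote→Q0. Q0=[P3,P4,P5,P2] Q1=[P1] Q2=[]
t=4-7: P3@Q0 runs 3, rem=5, quantum used, demote→Q1. Q0=[P4,P5,P2] Q1=[P1,P3] Q2=[]
t=7-10: P4@Q0 runs 3, rem=3, quantum used, demote→Q1. Q0=[P5,P2] Q1=[P1,P3,P4] Q2=[]
t=10-11: P5@Q0 runs 1, rem=8, I/O yield, promote→Q0. Q0=[P2,P5] Q1=[P1,P3,P4] Q2=[]
t=11-12: P2@Q0 runs 1, rem=3, I/O yield, promote→Q0. Q0=[P5,P2] Q1=[P1,P3,P4] Q2=[]
t=12-13: P5@Q0 runs 1, rem=7, I/O yield, promote→Q0. Q0=[P2,P5] Q1=[P1,P3,P4] Q2=[]
t=13-14: P2@Q0 runs 1, rem=2, I/O yield, promote→Q0. Q0=[P5,P2] Q1=[P1,P3,P4] Q2=[]
t=14-15: P5@Q0 runs 1, rem=6, I/O yield, promote→Q0. Q0=[P2,P5] Q1=[P1,P3,P4] Q2=[]
t=15-16: P2@Q0 runs 1, rem=1, I/O yield, promote→Q0. Q0=[P5,P2] Q1=[P1,P3,P4] Q2=[]
t=16-17: P5@Q0 runs 1, rem=5, I/O yield, promote→Q0. Q0=[P2,P5] Q1=[P1,P3,P4] Q2=[]
t=17-18: P2@Q0 runs 1, rem=0, completes. Q0=[P5] Q1=[P1,P3,P4] Q2=[]
t=18-19: P5@Q0 runs 1, rem=4, I/O yield, promote→Q0. Q0=[P5] Q1=[P1,P3,P4] Q2=[]
t=19-20: P5@Q0 runs 1, rem=3, I/O yield, promote→Q0. Q0=[P5] Q1=[P1,P3,P4] Q2=[]
t=20-21: P5@Q0 runs 1, rem=2, I/O yield, promote→Q0. Q0=[P5] Q1=[P1,P3,P4] Q2=[]
t=21-22: P5@Q0 runs 1, rem=1, I/O yield, promote→Q0. Q0=[P5] Q1=[P1,P3,P4] Q2=[]
t=22-23: P5@Q0 runs 1, rem=0, completes. Q0=[] Q1=[P1,P3,P4] Q2=[]
t=23-29: P1@Q1 runs 6, rem=4, quantum used, demote→Q2. Q0=[] Q1=[P3,P4] Q2=[P1]
t=29-34: P3@Q1 runs 5, rem=0, completes. Q0=[] Q1=[P4] Q2=[P1]
t=34-37: P4@Q1 runs 3, rem=0, completes. Q0=[] Q1=[] Q2=[P1]
t=37-41: P1@Q2 runs 4, rem=0, completes. Q0=[] Q1=[] Q2=[]

Answer: P1(0-3) P2(3-4) P3(4-7) P4(7-10) P5(10-11) P2(11-12) P5(12-13) P2(13-14) P5(14-15) P2(15-16) P5(16-17) P2(17-18) P5(18-19) P5(19-20) P5(20-21) P5(21-22) P5(22-23) P1(23-29) P3(29-34) P4(34-37) P1(37-41)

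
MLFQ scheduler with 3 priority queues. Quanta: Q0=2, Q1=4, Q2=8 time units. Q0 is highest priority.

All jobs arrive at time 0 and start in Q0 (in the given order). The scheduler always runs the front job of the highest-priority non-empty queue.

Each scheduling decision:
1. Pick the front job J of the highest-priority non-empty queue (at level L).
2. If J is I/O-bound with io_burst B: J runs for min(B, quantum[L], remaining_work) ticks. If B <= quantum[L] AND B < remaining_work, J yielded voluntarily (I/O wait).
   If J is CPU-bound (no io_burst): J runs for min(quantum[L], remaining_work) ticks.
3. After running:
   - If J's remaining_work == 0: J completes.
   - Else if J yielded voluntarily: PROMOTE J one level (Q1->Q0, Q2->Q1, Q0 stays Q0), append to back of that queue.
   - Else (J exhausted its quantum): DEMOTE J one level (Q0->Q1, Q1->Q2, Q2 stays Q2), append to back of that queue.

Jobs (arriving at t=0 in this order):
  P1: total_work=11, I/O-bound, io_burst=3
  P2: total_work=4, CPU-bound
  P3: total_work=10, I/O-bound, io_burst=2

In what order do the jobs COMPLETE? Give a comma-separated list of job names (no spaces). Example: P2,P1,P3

Answer: P3,P2,P1

Derivation:
t=0-2: P1@Q0 runs 2, rem=9, quantum used, demote→Q1. Q0=[P2,P3] Q1=[P1] Q2=[]
t=2-4: P2@Q0 runs 2, rem=2, quantum used, demote→Q1. Q0=[P3] Q1=[P1,P2] Q2=[]
t=4-6: P3@Q0 runs 2, rem=8, I/O yield, promote→Q0. Q0=[P3] Q1=[P1,P2] Q2=[]
t=6-8: P3@Q0 runs 2, rem=6, I/O yield, promote→Q0. Q0=[P3] Q1=[P1,P2] Q2=[]
t=8-10: P3@Q0 runs 2, rem=4, I/O yield, promote→Q0. Q0=[P3] Q1=[P1,P2] Q2=[]
t=10-12: P3@Q0 runs 2, rem=2, I/O yield, promote→Q0. Q0=[P3] Q1=[P1,P2] Q2=[]
t=12-14: P3@Q0 runs 2, rem=0, completes. Q0=[] Q1=[P1,P2] Q2=[]
t=14-17: P1@Q1 runs 3, rem=6, I/O yield, promote→Q0. Q0=[P1] Q1=[P2] Q2=[]
t=17-19: P1@Q0 runs 2, rem=4, quantum used, demote→Q1. Q0=[] Q1=[P2,P1] Q2=[]
t=19-21: P2@Q1 runs 2, rem=0, completes. Q0=[] Q1=[P1] Q2=[]
t=21-24: P1@Q1 runs 3, rem=1, I/O yield, promote→Q0. Q0=[P1] Q1=[] Q2=[]
t=24-25: P1@Q0 runs 1, rem=0, completes. Q0=[] Q1=[] Q2=[]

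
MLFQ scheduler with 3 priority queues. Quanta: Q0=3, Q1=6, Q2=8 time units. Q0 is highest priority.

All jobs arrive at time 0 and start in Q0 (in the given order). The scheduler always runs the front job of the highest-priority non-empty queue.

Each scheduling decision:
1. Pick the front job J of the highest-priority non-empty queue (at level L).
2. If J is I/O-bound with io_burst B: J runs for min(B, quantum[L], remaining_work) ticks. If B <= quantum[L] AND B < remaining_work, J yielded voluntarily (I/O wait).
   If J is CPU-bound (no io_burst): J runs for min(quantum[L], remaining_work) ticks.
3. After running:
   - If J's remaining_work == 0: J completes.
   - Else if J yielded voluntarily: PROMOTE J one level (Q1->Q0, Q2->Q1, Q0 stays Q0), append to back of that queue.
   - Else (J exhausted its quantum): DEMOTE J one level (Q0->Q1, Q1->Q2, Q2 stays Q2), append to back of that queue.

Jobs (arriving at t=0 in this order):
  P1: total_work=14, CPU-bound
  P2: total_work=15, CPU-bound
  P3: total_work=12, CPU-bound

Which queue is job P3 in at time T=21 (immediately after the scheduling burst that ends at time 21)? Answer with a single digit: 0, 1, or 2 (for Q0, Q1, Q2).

Answer: 1

Derivation:
t=0-3: P1@Q0 runs 3, rem=11, quantum used, demote→Q1. Q0=[P2,P3] Q1=[P1] Q2=[]
t=3-6: P2@Q0 runs 3, rem=12, quantum used, demote→Q1. Q0=[P3] Q1=[P1,P2] Q2=[]
t=6-9: P3@Q0 runs 3, rem=9, quantum used, demote→Q1. Q0=[] Q1=[P1,P2,P3] Q2=[]
t=9-15: P1@Q1 runs 6, rem=5, quantum used, demote→Q2. Q0=[] Q1=[P2,P3] Q2=[P1]
t=15-21: P2@Q1 runs 6, rem=6, quantum used, demote→Q2. Q0=[] Q1=[P3] Q2=[P1,P2]
t=21-27: P3@Q1 runs 6, rem=3, quantum used, demote→Q2. Q0=[] Q1=[] Q2=[P1,P2,P3]
t=27-32: P1@Q2 runs 5, rem=0, completes. Q0=[] Q1=[] Q2=[P2,P3]
t=32-38: P2@Q2 runs 6, rem=0, completes. Q0=[] Q1=[] Q2=[P3]
t=38-41: P3@Q2 runs 3, rem=0, completes. Q0=[] Q1=[] Q2=[]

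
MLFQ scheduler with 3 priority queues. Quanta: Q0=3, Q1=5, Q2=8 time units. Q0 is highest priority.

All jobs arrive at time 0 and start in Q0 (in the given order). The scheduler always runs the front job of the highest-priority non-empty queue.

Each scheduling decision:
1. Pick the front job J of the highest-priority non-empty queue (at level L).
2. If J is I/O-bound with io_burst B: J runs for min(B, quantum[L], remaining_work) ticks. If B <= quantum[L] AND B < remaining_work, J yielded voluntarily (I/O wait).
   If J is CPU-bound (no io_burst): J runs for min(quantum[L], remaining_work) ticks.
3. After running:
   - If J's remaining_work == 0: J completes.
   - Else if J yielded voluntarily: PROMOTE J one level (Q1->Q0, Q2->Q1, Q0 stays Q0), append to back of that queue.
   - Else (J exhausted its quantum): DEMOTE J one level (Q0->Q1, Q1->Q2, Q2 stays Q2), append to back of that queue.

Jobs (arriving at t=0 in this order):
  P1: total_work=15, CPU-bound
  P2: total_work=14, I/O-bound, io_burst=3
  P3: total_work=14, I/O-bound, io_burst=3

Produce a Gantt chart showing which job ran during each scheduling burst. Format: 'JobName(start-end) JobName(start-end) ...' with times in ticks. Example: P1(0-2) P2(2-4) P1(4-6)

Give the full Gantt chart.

Answer: P1(0-3) P2(3-6) P3(6-9) P2(9-12) P3(12-15) P2(15-18) P3(18-21) P2(21-24) P3(24-27) P2(27-29) P3(29-31) P1(31-36) P1(36-43)

Derivation:
t=0-3: P1@Q0 runs 3, rem=12, quantum used, demote→Q1. Q0=[P2,P3] Q1=[P1] Q2=[]
t=3-6: P2@Q0 runs 3, rem=11, I/O yield, promote→Q0. Q0=[P3,P2] Q1=[P1] Q2=[]
t=6-9: P3@Q0 runs 3, rem=11, I/O yield, promote→Q0. Q0=[P2,P3] Q1=[P1] Q2=[]
t=9-12: P2@Q0 runs 3, rem=8, I/O yield, promote→Q0. Q0=[P3,P2] Q1=[P1] Q2=[]
t=12-15: P3@Q0 runs 3, rem=8, I/O yield, promote→Q0. Q0=[P2,P3] Q1=[P1] Q2=[]
t=15-18: P2@Q0 runs 3, rem=5, I/O yield, promote→Q0. Q0=[P3,P2] Q1=[P1] Q2=[]
t=18-21: P3@Q0 runs 3, rem=5, I/O yield, promote→Q0. Q0=[P2,P3] Q1=[P1] Q2=[]
t=21-24: P2@Q0 runs 3, rem=2, I/O yield, promote→Q0. Q0=[P3,P2] Q1=[P1] Q2=[]
t=24-27: P3@Q0 runs 3, rem=2, I/O yield, promote→Q0. Q0=[P2,P3] Q1=[P1] Q2=[]
t=27-29: P2@Q0 runs 2, rem=0, completes. Q0=[P3] Q1=[P1] Q2=[]
t=29-31: P3@Q0 runs 2, rem=0, completes. Q0=[] Q1=[P1] Q2=[]
t=31-36: P1@Q1 runs 5, rem=7, quantum used, demote→Q2. Q0=[] Q1=[] Q2=[P1]
t=36-43: P1@Q2 runs 7, rem=0, completes. Q0=[] Q1=[] Q2=[]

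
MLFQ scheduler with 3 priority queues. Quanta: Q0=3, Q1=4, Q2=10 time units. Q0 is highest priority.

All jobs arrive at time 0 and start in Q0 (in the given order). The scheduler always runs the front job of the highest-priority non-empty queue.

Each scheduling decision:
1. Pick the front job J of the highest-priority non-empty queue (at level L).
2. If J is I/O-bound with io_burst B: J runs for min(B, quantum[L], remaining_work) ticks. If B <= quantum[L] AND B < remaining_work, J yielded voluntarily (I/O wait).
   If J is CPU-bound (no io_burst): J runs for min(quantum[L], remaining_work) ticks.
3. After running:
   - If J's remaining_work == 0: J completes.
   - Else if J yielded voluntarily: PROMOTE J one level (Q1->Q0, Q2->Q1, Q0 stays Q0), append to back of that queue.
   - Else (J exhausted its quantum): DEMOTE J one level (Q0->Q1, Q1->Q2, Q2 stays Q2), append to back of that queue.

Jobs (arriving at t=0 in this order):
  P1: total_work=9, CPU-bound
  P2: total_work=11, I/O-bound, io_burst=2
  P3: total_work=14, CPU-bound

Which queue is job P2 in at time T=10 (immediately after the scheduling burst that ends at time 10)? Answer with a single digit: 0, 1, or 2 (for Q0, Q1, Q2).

t=0-3: P1@Q0 runs 3, rem=6, quantum used, demote→Q1. Q0=[P2,P3] Q1=[P1] Q2=[]
t=3-5: P2@Q0 runs 2, rem=9, I/O yield, promote→Q0. Q0=[P3,P2] Q1=[P1] Q2=[]
t=5-8: P3@Q0 runs 3, rem=11, quantum used, demote→Q1. Q0=[P2] Q1=[P1,P3] Q2=[]
t=8-10: P2@Q0 runs 2, rem=7, I/O yield, promote→Q0. Q0=[P2] Q1=[P1,P3] Q2=[]
t=10-12: P2@Q0 runs 2, rem=5, I/O yield, promote→Q0. Q0=[P2] Q1=[P1,P3] Q2=[]
t=12-14: P2@Q0 runs 2, rem=3, I/O yield, promote→Q0. Q0=[P2] Q1=[P1,P3] Q2=[]
t=14-16: P2@Q0 runs 2, rem=1, I/O yield, promote→Q0. Q0=[P2] Q1=[P1,P3] Q2=[]
t=16-17: P2@Q0 runs 1, rem=0, completes. Q0=[] Q1=[P1,P3] Q2=[]
t=17-21: P1@Q1 runs 4, rem=2, quantum used, demote→Q2. Q0=[] Q1=[P3] Q2=[P1]
t=21-25: P3@Q1 runs 4, rem=7, quantum used, demote→Q2. Q0=[] Q1=[] Q2=[P1,P3]
t=25-27: P1@Q2 runs 2, rem=0, completes. Q0=[] Q1=[] Q2=[P3]
t=27-34: P3@Q2 runs 7, rem=0, completes. Q0=[] Q1=[] Q2=[]

Answer: 0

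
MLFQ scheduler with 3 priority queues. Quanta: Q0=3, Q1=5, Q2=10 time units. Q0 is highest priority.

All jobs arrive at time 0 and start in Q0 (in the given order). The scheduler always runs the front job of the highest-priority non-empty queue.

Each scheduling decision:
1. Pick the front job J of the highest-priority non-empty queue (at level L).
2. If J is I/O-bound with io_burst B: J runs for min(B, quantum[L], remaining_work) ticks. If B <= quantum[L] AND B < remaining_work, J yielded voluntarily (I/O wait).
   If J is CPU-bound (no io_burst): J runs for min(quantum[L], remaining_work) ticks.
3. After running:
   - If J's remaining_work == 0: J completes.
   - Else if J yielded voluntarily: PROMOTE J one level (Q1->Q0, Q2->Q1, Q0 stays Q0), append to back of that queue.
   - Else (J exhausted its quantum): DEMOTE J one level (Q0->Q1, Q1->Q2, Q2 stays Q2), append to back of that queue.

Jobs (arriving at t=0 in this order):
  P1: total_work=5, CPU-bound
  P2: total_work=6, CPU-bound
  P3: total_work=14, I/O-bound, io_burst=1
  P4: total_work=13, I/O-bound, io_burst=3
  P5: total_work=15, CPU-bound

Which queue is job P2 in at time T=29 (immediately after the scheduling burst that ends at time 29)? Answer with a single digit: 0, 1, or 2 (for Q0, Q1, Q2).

t=0-3: P1@Q0 runs 3, rem=2, quantum used, demote→Q1. Q0=[P2,P3,P4,P5] Q1=[P1] Q2=[]
t=3-6: P2@Q0 runs 3, rem=3, quantum used, demote→Q1. Q0=[P3,P4,P5] Q1=[P1,P2] Q2=[]
t=6-7: P3@Q0 runs 1, rem=13, I/O yield, promote→Q0. Q0=[P4,P5,P3] Q1=[P1,P2] Q2=[]
t=7-10: P4@Q0 runs 3, rem=10, I/O yield, promote→Q0. Q0=[P5,P3,P4] Q1=[P1,P2] Q2=[]
t=10-13: P5@Q0 runs 3, rem=12, quantum used, demote→Q1. Q0=[P3,P4] Q1=[P1,P2,P5] Q2=[]
t=13-14: P3@Q0 runs 1, rem=12, I/O yield, promote→Q0. Q0=[P4,P3] Q1=[P1,P2,P5] Q2=[]
t=14-17: P4@Q0 runs 3, rem=7, I/O yield, promote→Q0. Q0=[P3,P4] Q1=[P1,P2,P5] Q2=[]
t=17-18: P3@Q0 runs 1, rem=11, I/O yield, promote→Q0. Q0=[P4,P3] Q1=[P1,P2,P5] Q2=[]
t=18-21: P4@Q0 runs 3, rem=4, I/O yield, promote→Q0. Q0=[P3,P4] Q1=[P1,P2,P5] Q2=[]
t=21-22: P3@Q0 runs 1, rem=10, I/O yield, promote→Q0. Q0=[P4,P3] Q1=[P1,P2,P5] Q2=[]
t=22-25: P4@Q0 runs 3, rem=1, I/O yield, promote→Q0. Q0=[P3,P4] Q1=[P1,P2,P5] Q2=[]
t=25-26: P3@Q0 runs 1, rem=9, I/O yield, promote→Q0. Q0=[P4,P3] Q1=[P1,P2,P5] Q2=[]
t=26-27: P4@Q0 runs 1, rem=0, completes. Q0=[P3] Q1=[P1,P2,P5] Q2=[]
t=27-28: P3@Q0 runs 1, rem=8, I/O yield, promote→Q0. Q0=[P3] Q1=[P1,P2,P5] Q2=[]
t=28-29: P3@Q0 runs 1, rem=7, I/O yield, promote→Q0. Q0=[P3] Q1=[P1,P2,P5] Q2=[]
t=29-30: P3@Q0 runs 1, rem=6, I/O yield, promote→Q0. Q0=[P3] Q1=[P1,P2,P5] Q2=[]
t=30-31: P3@Q0 runs 1, rem=5, I/O yield, promote→Q0. Q0=[P3] Q1=[P1,P2,P5] Q2=[]
t=31-32: P3@Q0 runs 1, rem=4, I/O yield, promote→Q0. Q0=[P3] Q1=[P1,P2,P5] Q2=[]
t=32-33: P3@Q0 runs 1, rem=3, I/O yield, promote→Q0. Q0=[P3] Q1=[P1,P2,P5] Q2=[]
t=33-34: P3@Q0 runs 1, rem=2, I/O yield, promote→Q0. Q0=[P3] Q1=[P1,P2,P5] Q2=[]
t=34-35: P3@Q0 runs 1, rem=1, I/O yield, promote→Q0. Q0=[P3] Q1=[P1,P2,P5] Q2=[]
t=35-36: P3@Q0 runs 1, rem=0, completes. Q0=[] Q1=[P1,P2,P5] Q2=[]
t=36-38: P1@Q1 runs 2, rem=0, completes. Q0=[] Q1=[P2,P5] Q2=[]
t=38-41: P2@Q1 runs 3, rem=0, completes. Q0=[] Q1=[P5] Q2=[]
t=41-46: P5@Q1 runs 5, rem=7, quantum used, demote→Q2. Q0=[] Q1=[] Q2=[P5]
t=46-53: P5@Q2 runs 7, rem=0, completes. Q0=[] Q1=[] Q2=[]

Answer: 1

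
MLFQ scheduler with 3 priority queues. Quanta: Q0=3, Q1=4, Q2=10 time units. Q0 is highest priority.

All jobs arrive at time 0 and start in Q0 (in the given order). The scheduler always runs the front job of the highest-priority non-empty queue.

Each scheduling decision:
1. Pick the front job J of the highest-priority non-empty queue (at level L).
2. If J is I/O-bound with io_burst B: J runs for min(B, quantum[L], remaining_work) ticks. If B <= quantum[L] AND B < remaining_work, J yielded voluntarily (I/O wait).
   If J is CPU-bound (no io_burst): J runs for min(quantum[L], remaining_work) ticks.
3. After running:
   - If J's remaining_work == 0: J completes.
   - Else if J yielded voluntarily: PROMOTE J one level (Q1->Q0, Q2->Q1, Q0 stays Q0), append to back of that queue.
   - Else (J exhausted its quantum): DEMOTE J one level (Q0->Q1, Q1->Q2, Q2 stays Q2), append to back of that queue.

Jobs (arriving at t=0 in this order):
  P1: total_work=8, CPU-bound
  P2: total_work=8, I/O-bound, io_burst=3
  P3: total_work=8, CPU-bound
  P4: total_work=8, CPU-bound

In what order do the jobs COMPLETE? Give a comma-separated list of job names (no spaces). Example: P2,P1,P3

Answer: P2,P1,P3,P4

Derivation:
t=0-3: P1@Q0 runs 3, rem=5, quantum used, demote→Q1. Q0=[P2,P3,P4] Q1=[P1] Q2=[]
t=3-6: P2@Q0 runs 3, rem=5, I/O yield, promote→Q0. Q0=[P3,P4,P2] Q1=[P1] Q2=[]
t=6-9: P3@Q0 runs 3, rem=5, quantum used, demote→Q1. Q0=[P4,P2] Q1=[P1,P3] Q2=[]
t=9-12: P4@Q0 runs 3, rem=5, quantum used, demote→Q1. Q0=[P2] Q1=[P1,P3,P4] Q2=[]
t=12-15: P2@Q0 runs 3, rem=2, I/O yield, promote→Q0. Q0=[P2] Q1=[P1,P3,P4] Q2=[]
t=15-17: P2@Q0 runs 2, rem=0, completes. Q0=[] Q1=[P1,P3,P4] Q2=[]
t=17-21: P1@Q1 runs 4, rem=1, quantum used, demote→Q2. Q0=[] Q1=[P3,P4] Q2=[P1]
t=21-25: P3@Q1 runs 4, rem=1, quantum used, demote→Q2. Q0=[] Q1=[P4] Q2=[P1,P3]
t=25-29: P4@Q1 runs 4, rem=1, quantum used, demote→Q2. Q0=[] Q1=[] Q2=[P1,P3,P4]
t=29-30: P1@Q2 runs 1, rem=0, completes. Q0=[] Q1=[] Q2=[P3,P4]
t=30-31: P3@Q2 runs 1, rem=0, completes. Q0=[] Q1=[] Q2=[P4]
t=31-32: P4@Q2 runs 1, rem=0, completes. Q0=[] Q1=[] Q2=[]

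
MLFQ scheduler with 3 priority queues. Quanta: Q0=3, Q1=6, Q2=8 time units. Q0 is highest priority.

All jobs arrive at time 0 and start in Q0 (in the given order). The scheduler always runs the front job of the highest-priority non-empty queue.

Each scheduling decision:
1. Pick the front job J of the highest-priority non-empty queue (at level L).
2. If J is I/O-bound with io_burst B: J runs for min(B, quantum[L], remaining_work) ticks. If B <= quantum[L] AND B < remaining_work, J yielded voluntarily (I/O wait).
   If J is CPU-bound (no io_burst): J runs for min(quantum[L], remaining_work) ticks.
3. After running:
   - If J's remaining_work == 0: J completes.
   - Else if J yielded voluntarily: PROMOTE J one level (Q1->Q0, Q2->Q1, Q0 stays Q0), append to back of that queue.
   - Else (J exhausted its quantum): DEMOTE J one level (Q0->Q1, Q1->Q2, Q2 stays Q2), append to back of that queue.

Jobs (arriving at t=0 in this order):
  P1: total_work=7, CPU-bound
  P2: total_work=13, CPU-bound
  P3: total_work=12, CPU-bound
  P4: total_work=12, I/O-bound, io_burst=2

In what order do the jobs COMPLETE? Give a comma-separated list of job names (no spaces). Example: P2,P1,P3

t=0-3: P1@Q0 runs 3, rem=4, quantum used, demote→Q1. Q0=[P2,P3,P4] Q1=[P1] Q2=[]
t=3-6: P2@Q0 runs 3, rem=10, quantum used, demote→Q1. Q0=[P3,P4] Q1=[P1,P2] Q2=[]
t=6-9: P3@Q0 runs 3, rem=9, quantum used, demote→Q1. Q0=[P4] Q1=[P1,P2,P3] Q2=[]
t=9-11: P4@Q0 runs 2, rem=10, I/O yield, promote→Q0. Q0=[P4] Q1=[P1,P2,P3] Q2=[]
t=11-13: P4@Q0 runs 2, rem=8, I/O yield, promote→Q0. Q0=[P4] Q1=[P1,P2,P3] Q2=[]
t=13-15: P4@Q0 runs 2, rem=6, I/O yield, promote→Q0. Q0=[P4] Q1=[P1,P2,P3] Q2=[]
t=15-17: P4@Q0 runs 2, rem=4, I/O yield, promote→Q0. Q0=[P4] Q1=[P1,P2,P3] Q2=[]
t=17-19: P4@Q0 runs 2, rem=2, I/O yield, promote→Q0. Q0=[P4] Q1=[P1,P2,P3] Q2=[]
t=19-21: P4@Q0 runs 2, rem=0, completes. Q0=[] Q1=[P1,P2,P3] Q2=[]
t=21-25: P1@Q1 runs 4, rem=0, completes. Q0=[] Q1=[P2,P3] Q2=[]
t=25-31: P2@Q1 runs 6, rem=4, quantum used, demote→Q2. Q0=[] Q1=[P3] Q2=[P2]
t=31-37: P3@Q1 runs 6, rem=3, quantum used, demote→Q2. Q0=[] Q1=[] Q2=[P2,P3]
t=37-41: P2@Q2 runs 4, rem=0, completes. Q0=[] Q1=[] Q2=[P3]
t=41-44: P3@Q2 runs 3, rem=0, completes. Q0=[] Q1=[] Q2=[]

Answer: P4,P1,P2,P3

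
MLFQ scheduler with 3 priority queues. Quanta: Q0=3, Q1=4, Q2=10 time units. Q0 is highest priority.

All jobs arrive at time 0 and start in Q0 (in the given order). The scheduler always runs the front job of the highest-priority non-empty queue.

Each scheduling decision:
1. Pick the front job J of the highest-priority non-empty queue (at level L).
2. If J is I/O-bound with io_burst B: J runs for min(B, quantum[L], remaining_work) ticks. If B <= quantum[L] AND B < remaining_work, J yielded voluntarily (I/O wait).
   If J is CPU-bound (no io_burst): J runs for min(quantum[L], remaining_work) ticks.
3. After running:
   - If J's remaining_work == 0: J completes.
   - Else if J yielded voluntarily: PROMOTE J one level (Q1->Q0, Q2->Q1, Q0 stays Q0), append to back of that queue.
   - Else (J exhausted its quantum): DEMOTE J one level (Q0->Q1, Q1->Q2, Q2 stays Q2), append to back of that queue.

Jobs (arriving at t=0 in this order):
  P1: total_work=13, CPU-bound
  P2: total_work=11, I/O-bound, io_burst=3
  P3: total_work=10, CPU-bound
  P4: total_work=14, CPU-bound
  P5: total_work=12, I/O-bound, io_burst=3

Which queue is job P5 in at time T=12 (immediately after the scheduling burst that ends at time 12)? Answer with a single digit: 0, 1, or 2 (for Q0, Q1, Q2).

t=0-3: P1@Q0 runs 3, rem=10, quantum used, demote→Q1. Q0=[P2,P3,P4,P5] Q1=[P1] Q2=[]
t=3-6: P2@Q0 runs 3, rem=8, I/O yield, promote→Q0. Q0=[P3,P4,P5,P2] Q1=[P1] Q2=[]
t=6-9: P3@Q0 runs 3, rem=7, quantum used, demote→Q1. Q0=[P4,P5,P2] Q1=[P1,P3] Q2=[]
t=9-12: P4@Q0 runs 3, rem=11, quantum used, demote→Q1. Q0=[P5,P2] Q1=[P1,P3,P4] Q2=[]
t=12-15: P5@Q0 runs 3, rem=9, I/O yield, promote→Q0. Q0=[P2,P5] Q1=[P1,P3,P4] Q2=[]
t=15-18: P2@Q0 runs 3, rem=5, I/O yield, promote→Q0. Q0=[P5,P2] Q1=[P1,P3,P4] Q2=[]
t=18-21: P5@Q0 runs 3, rem=6, I/O yield, promote→Q0. Q0=[P2,P5] Q1=[P1,P3,P4] Q2=[]
t=21-24: P2@Q0 runs 3, rem=2, I/O yield, promote→Q0. Q0=[P5,P2] Q1=[P1,P3,P4] Q2=[]
t=24-27: P5@Q0 runs 3, rem=3, I/O yield, promote→Q0. Q0=[P2,P5] Q1=[P1,P3,P4] Q2=[]
t=27-29: P2@Q0 runs 2, rem=0, completes. Q0=[P5] Q1=[P1,P3,P4] Q2=[]
t=29-32: P5@Q0 runs 3, rem=0, completes. Q0=[] Q1=[P1,P3,P4] Q2=[]
t=32-36: P1@Q1 runs 4, rem=6, quantum used, demote→Q2. Q0=[] Q1=[P3,P4] Q2=[P1]
t=36-40: P3@Q1 runs 4, rem=3, quantum used, demote→Q2. Q0=[] Q1=[P4] Q2=[P1,P3]
t=40-44: P4@Q1 runs 4, rem=7, quantum used, demote→Q2. Q0=[] Q1=[] Q2=[P1,P3,P4]
t=44-50: P1@Q2 runs 6, rem=0, completes. Q0=[] Q1=[] Q2=[P3,P4]
t=50-53: P3@Q2 runs 3, rem=0, completes. Q0=[] Q1=[] Q2=[P4]
t=53-60: P4@Q2 runs 7, rem=0, completes. Q0=[] Q1=[] Q2=[]

Answer: 0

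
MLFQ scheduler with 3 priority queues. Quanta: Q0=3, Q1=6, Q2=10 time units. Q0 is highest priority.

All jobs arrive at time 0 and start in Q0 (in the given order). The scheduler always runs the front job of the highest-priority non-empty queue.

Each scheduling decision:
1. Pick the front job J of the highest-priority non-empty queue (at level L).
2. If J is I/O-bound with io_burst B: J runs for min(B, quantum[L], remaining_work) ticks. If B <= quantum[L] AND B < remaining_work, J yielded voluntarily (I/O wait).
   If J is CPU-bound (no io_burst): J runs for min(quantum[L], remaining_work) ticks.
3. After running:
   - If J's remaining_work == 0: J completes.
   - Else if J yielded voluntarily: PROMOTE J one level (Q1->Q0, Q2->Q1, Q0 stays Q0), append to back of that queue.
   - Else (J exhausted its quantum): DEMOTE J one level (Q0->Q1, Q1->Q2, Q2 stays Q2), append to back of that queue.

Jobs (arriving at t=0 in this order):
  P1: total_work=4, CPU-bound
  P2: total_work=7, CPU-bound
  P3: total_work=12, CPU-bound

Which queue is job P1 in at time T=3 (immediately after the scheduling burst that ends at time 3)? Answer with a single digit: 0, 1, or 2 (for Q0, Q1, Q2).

t=0-3: P1@Q0 runs 3, rem=1, quantum used, demote→Q1. Q0=[P2,P3] Q1=[P1] Q2=[]
t=3-6: P2@Q0 runs 3, rem=4, quantum used, demote→Q1. Q0=[P3] Q1=[P1,P2] Q2=[]
t=6-9: P3@Q0 runs 3, rem=9, quantum used, demote→Q1. Q0=[] Q1=[P1,P2,P3] Q2=[]
t=9-10: P1@Q1 runs 1, rem=0, completes. Q0=[] Q1=[P2,P3] Q2=[]
t=10-14: P2@Q1 runs 4, rem=0, completes. Q0=[] Q1=[P3] Q2=[]
t=14-20: P3@Q1 runs 6, rem=3, quantum used, demote→Q2. Q0=[] Q1=[] Q2=[P3]
t=20-23: P3@Q2 runs 3, rem=0, completes. Q0=[] Q1=[] Q2=[]

Answer: 1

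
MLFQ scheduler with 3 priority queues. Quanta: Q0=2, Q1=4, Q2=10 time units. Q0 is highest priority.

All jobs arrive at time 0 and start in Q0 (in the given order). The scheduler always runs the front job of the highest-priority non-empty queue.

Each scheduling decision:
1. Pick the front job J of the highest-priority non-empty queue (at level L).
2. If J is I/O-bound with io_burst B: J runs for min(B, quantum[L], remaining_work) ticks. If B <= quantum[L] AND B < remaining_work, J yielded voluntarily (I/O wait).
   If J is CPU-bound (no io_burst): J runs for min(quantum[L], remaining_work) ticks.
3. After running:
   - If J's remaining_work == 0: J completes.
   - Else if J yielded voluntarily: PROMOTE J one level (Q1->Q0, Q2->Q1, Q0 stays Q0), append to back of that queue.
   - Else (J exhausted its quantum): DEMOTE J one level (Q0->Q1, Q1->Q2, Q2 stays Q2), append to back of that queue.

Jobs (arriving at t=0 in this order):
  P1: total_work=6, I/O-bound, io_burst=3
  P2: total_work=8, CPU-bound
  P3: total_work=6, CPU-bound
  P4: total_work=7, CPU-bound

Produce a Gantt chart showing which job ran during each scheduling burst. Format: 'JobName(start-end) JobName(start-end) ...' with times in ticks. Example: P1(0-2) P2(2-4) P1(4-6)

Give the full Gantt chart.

Answer: P1(0-2) P2(2-4) P3(4-6) P4(6-8) P1(8-11) P1(11-12) P2(12-16) P3(16-20) P4(20-24) P2(24-26) P4(26-27)

Derivation:
t=0-2: P1@Q0 runs 2, rem=4, quantum used, demote→Q1. Q0=[P2,P3,P4] Q1=[P1] Q2=[]
t=2-4: P2@Q0 runs 2, rem=6, quantum used, demote→Q1. Q0=[P3,P4] Q1=[P1,P2] Q2=[]
t=4-6: P3@Q0 runs 2, rem=4, quantum used, demote→Q1. Q0=[P4] Q1=[P1,P2,P3] Q2=[]
t=6-8: P4@Q0 runs 2, rem=5, quantum used, demote→Q1. Q0=[] Q1=[P1,P2,P3,P4] Q2=[]
t=8-11: P1@Q1 runs 3, rem=1, I/O yield, promote→Q0. Q0=[P1] Q1=[P2,P3,P4] Q2=[]
t=11-12: P1@Q0 runs 1, rem=0, completes. Q0=[] Q1=[P2,P3,P4] Q2=[]
t=12-16: P2@Q1 runs 4, rem=2, quantum used, demote→Q2. Q0=[] Q1=[P3,P4] Q2=[P2]
t=16-20: P3@Q1 runs 4, rem=0, completes. Q0=[] Q1=[P4] Q2=[P2]
t=20-24: P4@Q1 runs 4, rem=1, quantum used, demote→Q2. Q0=[] Q1=[] Q2=[P2,P4]
t=24-26: P2@Q2 runs 2, rem=0, completes. Q0=[] Q1=[] Q2=[P4]
t=26-27: P4@Q2 runs 1, rem=0, completes. Q0=[] Q1=[] Q2=[]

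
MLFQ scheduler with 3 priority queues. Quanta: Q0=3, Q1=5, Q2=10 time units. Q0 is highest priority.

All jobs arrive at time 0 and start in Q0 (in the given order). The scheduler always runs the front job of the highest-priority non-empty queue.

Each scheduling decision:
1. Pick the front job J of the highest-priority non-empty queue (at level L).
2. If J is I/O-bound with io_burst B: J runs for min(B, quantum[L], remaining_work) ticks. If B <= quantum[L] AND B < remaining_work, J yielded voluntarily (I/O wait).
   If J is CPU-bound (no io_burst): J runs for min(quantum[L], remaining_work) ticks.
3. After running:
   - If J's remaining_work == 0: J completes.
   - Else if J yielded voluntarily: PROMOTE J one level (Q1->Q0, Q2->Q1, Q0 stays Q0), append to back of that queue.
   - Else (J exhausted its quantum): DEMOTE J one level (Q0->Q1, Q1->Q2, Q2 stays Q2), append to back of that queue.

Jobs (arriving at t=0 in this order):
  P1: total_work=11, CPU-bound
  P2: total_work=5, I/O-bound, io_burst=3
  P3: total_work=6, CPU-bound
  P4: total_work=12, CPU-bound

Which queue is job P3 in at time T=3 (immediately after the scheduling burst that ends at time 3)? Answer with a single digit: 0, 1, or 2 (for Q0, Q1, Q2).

t=0-3: P1@Q0 runs 3, rem=8, quantum used, demote→Q1. Q0=[P2,P3,P4] Q1=[P1] Q2=[]
t=3-6: P2@Q0 runs 3, rem=2, I/O yield, promote→Q0. Q0=[P3,P4,P2] Q1=[P1] Q2=[]
t=6-9: P3@Q0 runs 3, rem=3, quantum used, demote→Q1. Q0=[P4,P2] Q1=[P1,P3] Q2=[]
t=9-12: P4@Q0 runs 3, rem=9, quantum used, demote→Q1. Q0=[P2] Q1=[P1,P3,P4] Q2=[]
t=12-14: P2@Q0 runs 2, rem=0, completes. Q0=[] Q1=[P1,P3,P4] Q2=[]
t=14-19: P1@Q1 runs 5, rem=3, quantum used, demote→Q2. Q0=[] Q1=[P3,P4] Q2=[P1]
t=19-22: P3@Q1 runs 3, rem=0, completes. Q0=[] Q1=[P4] Q2=[P1]
t=22-27: P4@Q1 runs 5, rem=4, quantum used, demote→Q2. Q0=[] Q1=[] Q2=[P1,P4]
t=27-30: P1@Q2 runs 3, rem=0, completes. Q0=[] Q1=[] Q2=[P4]
t=30-34: P4@Q2 runs 4, rem=0, completes. Q0=[] Q1=[] Q2=[]

Answer: 0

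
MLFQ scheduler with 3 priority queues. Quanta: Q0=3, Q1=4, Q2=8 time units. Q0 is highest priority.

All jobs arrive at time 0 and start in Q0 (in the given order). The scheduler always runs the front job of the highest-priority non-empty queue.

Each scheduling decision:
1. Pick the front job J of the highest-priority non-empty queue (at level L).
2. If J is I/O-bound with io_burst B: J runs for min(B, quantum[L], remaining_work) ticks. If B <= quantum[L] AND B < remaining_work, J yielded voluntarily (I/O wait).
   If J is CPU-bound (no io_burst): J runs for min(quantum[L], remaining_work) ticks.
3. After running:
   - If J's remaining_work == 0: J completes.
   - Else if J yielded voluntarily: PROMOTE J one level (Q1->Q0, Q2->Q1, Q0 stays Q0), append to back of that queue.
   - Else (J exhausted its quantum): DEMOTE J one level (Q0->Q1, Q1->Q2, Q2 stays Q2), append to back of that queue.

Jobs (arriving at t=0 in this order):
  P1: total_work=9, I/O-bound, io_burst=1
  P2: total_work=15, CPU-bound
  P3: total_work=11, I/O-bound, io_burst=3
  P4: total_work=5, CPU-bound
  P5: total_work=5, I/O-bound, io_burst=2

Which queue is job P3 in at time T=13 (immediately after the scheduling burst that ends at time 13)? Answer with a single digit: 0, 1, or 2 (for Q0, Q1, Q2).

t=0-1: P1@Q0 runs 1, rem=8, I/O yield, promote→Q0. Q0=[P2,P3,P4,P5,P1] Q1=[] Q2=[]
t=1-4: P2@Q0 runs 3, rem=12, quantum used, demote→Q1. Q0=[P3,P4,P5,P1] Q1=[P2] Q2=[]
t=4-7: P3@Q0 runs 3, rem=8, I/O yield, promote→Q0. Q0=[P4,P5,P1,P3] Q1=[P2] Q2=[]
t=7-10: P4@Q0 runs 3, rem=2, quantum used, demote→Q1. Q0=[P5,P1,P3] Q1=[P2,P4] Q2=[]
t=10-12: P5@Q0 runs 2, rem=3, I/O yield, promote→Q0. Q0=[P1,P3,P5] Q1=[P2,P4] Q2=[]
t=12-13: P1@Q0 runs 1, rem=7, I/O yield, promote→Q0. Q0=[P3,P5,P1] Q1=[P2,P4] Q2=[]
t=13-16: P3@Q0 runs 3, rem=5, I/O yield, promote→Q0. Q0=[P5,P1,P3] Q1=[P2,P4] Q2=[]
t=16-18: P5@Q0 runs 2, rem=1, I/O yield, promote→Q0. Q0=[P1,P3,P5] Q1=[P2,P4] Q2=[]
t=18-19: P1@Q0 runs 1, rem=6, I/O yield, promote→Q0. Q0=[P3,P5,P1] Q1=[P2,P4] Q2=[]
t=19-22: P3@Q0 runs 3, rem=2, I/O yield, promote→Q0. Q0=[P5,P1,P3] Q1=[P2,P4] Q2=[]
t=22-23: P5@Q0 runs 1, rem=0, completes. Q0=[P1,P3] Q1=[P2,P4] Q2=[]
t=23-24: P1@Q0 runs 1, rem=5, I/O yield, promote→Q0. Q0=[P3,P1] Q1=[P2,P4] Q2=[]
t=24-26: P3@Q0 runs 2, rem=0, completes. Q0=[P1] Q1=[P2,P4] Q2=[]
t=26-27: P1@Q0 runs 1, rem=4, I/O yield, promote→Q0. Q0=[P1] Q1=[P2,P4] Q2=[]
t=27-28: P1@Q0 runs 1, rem=3, I/O yield, promote→Q0. Q0=[P1] Q1=[P2,P4] Q2=[]
t=28-29: P1@Q0 runs 1, rem=2, I/O yield, promote→Q0. Q0=[P1] Q1=[P2,P4] Q2=[]
t=29-30: P1@Q0 runs 1, rem=1, I/O yield, promote→Q0. Q0=[P1] Q1=[P2,P4] Q2=[]
t=30-31: P1@Q0 runs 1, rem=0, completes. Q0=[] Q1=[P2,P4] Q2=[]
t=31-35: P2@Q1 runs 4, rem=8, quantum used, demote→Q2. Q0=[] Q1=[P4] Q2=[P2]
t=35-37: P4@Q1 runs 2, rem=0, completes. Q0=[] Q1=[] Q2=[P2]
t=37-45: P2@Q2 runs 8, rem=0, completes. Q0=[] Q1=[] Q2=[]

Answer: 0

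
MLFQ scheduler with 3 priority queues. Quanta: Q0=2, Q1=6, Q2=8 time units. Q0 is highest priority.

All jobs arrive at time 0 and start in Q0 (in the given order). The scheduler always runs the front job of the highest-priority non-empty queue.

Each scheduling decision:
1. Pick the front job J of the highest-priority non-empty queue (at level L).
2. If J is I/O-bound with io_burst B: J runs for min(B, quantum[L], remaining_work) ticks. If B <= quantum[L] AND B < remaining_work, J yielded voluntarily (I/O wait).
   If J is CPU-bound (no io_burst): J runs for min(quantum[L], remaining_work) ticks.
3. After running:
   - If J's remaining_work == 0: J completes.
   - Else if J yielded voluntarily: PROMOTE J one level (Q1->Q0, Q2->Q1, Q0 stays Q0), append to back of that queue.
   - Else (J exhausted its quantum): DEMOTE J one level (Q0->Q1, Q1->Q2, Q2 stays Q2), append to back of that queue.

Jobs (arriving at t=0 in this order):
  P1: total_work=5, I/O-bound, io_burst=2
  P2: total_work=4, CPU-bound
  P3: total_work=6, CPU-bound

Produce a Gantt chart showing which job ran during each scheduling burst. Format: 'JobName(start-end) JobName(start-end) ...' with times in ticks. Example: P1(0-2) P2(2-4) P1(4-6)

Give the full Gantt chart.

Answer: P1(0-2) P2(2-4) P3(4-6) P1(6-8) P1(8-9) P2(9-11) P3(11-15)

Derivation:
t=0-2: P1@Q0 runs 2, rem=3, I/O yield, promote→Q0. Q0=[P2,P3,P1] Q1=[] Q2=[]
t=2-4: P2@Q0 runs 2, rem=2, quantum used, demote→Q1. Q0=[P3,P1] Q1=[P2] Q2=[]
t=4-6: P3@Q0 runs 2, rem=4, quantum used, demote→Q1. Q0=[P1] Q1=[P2,P3] Q2=[]
t=6-8: P1@Q0 runs 2, rem=1, I/O yield, promote→Q0. Q0=[P1] Q1=[P2,P3] Q2=[]
t=8-9: P1@Q0 runs 1, rem=0, completes. Q0=[] Q1=[P2,P3] Q2=[]
t=9-11: P2@Q1 runs 2, rem=0, completes. Q0=[] Q1=[P3] Q2=[]
t=11-15: P3@Q1 runs 4, rem=0, completes. Q0=[] Q1=[] Q2=[]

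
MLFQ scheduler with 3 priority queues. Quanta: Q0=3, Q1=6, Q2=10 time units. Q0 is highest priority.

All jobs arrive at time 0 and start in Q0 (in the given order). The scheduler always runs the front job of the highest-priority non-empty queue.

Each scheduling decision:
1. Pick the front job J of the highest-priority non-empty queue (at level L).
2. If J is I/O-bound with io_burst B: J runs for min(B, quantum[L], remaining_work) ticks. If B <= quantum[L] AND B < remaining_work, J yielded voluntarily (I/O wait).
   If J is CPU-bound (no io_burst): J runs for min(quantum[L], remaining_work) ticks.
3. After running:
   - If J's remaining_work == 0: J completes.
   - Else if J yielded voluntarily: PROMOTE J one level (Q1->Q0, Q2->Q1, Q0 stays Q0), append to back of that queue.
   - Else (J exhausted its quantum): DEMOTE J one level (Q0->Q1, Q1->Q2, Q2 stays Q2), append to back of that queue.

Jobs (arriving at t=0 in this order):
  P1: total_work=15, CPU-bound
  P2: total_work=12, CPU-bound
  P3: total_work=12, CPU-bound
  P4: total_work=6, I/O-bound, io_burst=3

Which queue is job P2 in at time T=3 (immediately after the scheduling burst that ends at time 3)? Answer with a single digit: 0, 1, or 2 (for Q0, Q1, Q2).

Answer: 0

Derivation:
t=0-3: P1@Q0 runs 3, rem=12, quantum used, demote→Q1. Q0=[P2,P3,P4] Q1=[P1] Q2=[]
t=3-6: P2@Q0 runs 3, rem=9, quantum used, demote→Q1. Q0=[P3,P4] Q1=[P1,P2] Q2=[]
t=6-9: P3@Q0 runs 3, rem=9, quantum used, demote→Q1. Q0=[P4] Q1=[P1,P2,P3] Q2=[]
t=9-12: P4@Q0 runs 3, rem=3, I/O yield, promote→Q0. Q0=[P4] Q1=[P1,P2,P3] Q2=[]
t=12-15: P4@Q0 runs 3, rem=0, completes. Q0=[] Q1=[P1,P2,P3] Q2=[]
t=15-21: P1@Q1 runs 6, rem=6, quantum used, demote→Q2. Q0=[] Q1=[P2,P3] Q2=[P1]
t=21-27: P2@Q1 runs 6, rem=3, quantum used, demote→Q2. Q0=[] Q1=[P3] Q2=[P1,P2]
t=27-33: P3@Q1 runs 6, rem=3, quantum used, demote→Q2. Q0=[] Q1=[] Q2=[P1,P2,P3]
t=33-39: P1@Q2 runs 6, rem=0, completes. Q0=[] Q1=[] Q2=[P2,P3]
t=39-42: P2@Q2 runs 3, rem=0, completes. Q0=[] Q1=[] Q2=[P3]
t=42-45: P3@Q2 runs 3, rem=0, completes. Q0=[] Q1=[] Q2=[]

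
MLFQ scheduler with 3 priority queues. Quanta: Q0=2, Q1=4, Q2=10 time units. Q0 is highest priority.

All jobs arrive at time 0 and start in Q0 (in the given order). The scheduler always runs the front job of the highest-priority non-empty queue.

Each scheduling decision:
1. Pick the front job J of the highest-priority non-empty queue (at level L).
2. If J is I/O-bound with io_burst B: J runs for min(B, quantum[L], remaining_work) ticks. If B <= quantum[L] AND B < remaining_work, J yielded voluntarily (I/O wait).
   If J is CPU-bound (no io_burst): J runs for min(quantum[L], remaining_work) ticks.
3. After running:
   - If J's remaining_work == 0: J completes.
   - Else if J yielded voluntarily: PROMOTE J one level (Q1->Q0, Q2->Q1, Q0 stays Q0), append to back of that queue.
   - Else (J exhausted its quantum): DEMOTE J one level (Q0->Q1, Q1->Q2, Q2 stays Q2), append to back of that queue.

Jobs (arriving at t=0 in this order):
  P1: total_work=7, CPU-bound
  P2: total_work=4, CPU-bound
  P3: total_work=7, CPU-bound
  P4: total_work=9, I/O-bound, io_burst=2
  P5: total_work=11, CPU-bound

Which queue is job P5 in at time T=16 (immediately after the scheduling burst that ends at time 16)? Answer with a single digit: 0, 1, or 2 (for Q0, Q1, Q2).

Answer: 1

Derivation:
t=0-2: P1@Q0 runs 2, rem=5, quantum used, demote→Q1. Q0=[P2,P3,P4,P5] Q1=[P1] Q2=[]
t=2-4: P2@Q0 runs 2, rem=2, quantum used, demote→Q1. Q0=[P3,P4,P5] Q1=[P1,P2] Q2=[]
t=4-6: P3@Q0 runs 2, rem=5, quantum used, demote→Q1. Q0=[P4,P5] Q1=[P1,P2,P3] Q2=[]
t=6-8: P4@Q0 runs 2, rem=7, I/O yield, promote→Q0. Q0=[P5,P4] Q1=[P1,P2,P3] Q2=[]
t=8-10: P5@Q0 runs 2, rem=9, quantum used, demote→Q1. Q0=[P4] Q1=[P1,P2,P3,P5] Q2=[]
t=10-12: P4@Q0 runs 2, rem=5, I/O yield, promote→Q0. Q0=[P4] Q1=[P1,P2,P3,P5] Q2=[]
t=12-14: P4@Q0 runs 2, rem=3, I/O yield, promote→Q0. Q0=[P4] Q1=[P1,P2,P3,P5] Q2=[]
t=14-16: P4@Q0 runs 2, rem=1, I/O yield, promote→Q0. Q0=[P4] Q1=[P1,P2,P3,P5] Q2=[]
t=16-17: P4@Q0 runs 1, rem=0, completes. Q0=[] Q1=[P1,P2,P3,P5] Q2=[]
t=17-21: P1@Q1 runs 4, rem=1, quantum used, demote→Q2. Q0=[] Q1=[P2,P3,P5] Q2=[P1]
t=21-23: P2@Q1 runs 2, rem=0, completes. Q0=[] Q1=[P3,P5] Q2=[P1]
t=23-27: P3@Q1 runs 4, rem=1, quantum used, demote→Q2. Q0=[] Q1=[P5] Q2=[P1,P3]
t=27-31: P5@Q1 runs 4, rem=5, quantum used, demote→Q2. Q0=[] Q1=[] Q2=[P1,P3,P5]
t=31-32: P1@Q2 runs 1, rem=0, completes. Q0=[] Q1=[] Q2=[P3,P5]
t=32-33: P3@Q2 runs 1, rem=0, completes. Q0=[] Q1=[] Q2=[P5]
t=33-38: P5@Q2 runs 5, rem=0, completes. Q0=[] Q1=[] Q2=[]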